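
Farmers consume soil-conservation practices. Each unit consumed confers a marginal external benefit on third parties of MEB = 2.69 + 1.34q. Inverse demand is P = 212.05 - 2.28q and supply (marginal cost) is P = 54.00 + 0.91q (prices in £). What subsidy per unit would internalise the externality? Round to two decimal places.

Social marginal benefit = demand + MEB = 214.74 - 0.94q.
Set SMB = MC: 214.74 - 0.94q = 54.00 + 0.91q → q* = 86.8865.
The Pigouvian subsidy equals MEB at q*: 2.69 + 1.34×86.8865 = 119.1179.

subsidy = £119.12 per unit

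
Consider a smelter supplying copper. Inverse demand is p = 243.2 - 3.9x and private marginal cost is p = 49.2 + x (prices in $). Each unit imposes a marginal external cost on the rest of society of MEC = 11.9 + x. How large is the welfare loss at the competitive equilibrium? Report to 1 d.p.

Market equilibrium (private): 49.2 + x = 243.2 - 3.9x → x_m = 39.5918.
Social marginal cost = private MC + MEC = 61.1 + 2.0x.
Set SMC = demand: 61.1 + 2.0x = 243.2 - 3.9x → x* = 30.8644.
The loss is the area between SMC and demand from x* to x_m; with linear curves that's a triangle of height MEC(x_m).
DWL = ½ × 8.7274 × 51.4918 = 224.6948.

DWL = $224.7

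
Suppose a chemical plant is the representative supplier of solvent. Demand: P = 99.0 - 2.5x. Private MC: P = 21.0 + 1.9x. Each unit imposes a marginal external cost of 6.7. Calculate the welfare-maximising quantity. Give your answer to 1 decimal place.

Social marginal cost = private MC + MEC = 27.7 + 1.9x.
Set SMC = demand: 27.7 + 1.9x = 99.0 - 2.5x → x* = 16.2045.

x* = 16.2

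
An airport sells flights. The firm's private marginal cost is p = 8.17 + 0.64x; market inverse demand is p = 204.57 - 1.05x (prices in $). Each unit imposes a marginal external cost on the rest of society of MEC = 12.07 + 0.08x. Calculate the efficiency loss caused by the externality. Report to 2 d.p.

DWL = $128.97

Market equilibrium (private): 8.17 + 0.64x = 204.57 - 1.05x → x_m = 116.2130.
Social marginal cost = private MC + MEC = 20.24 + 0.72x.
Set SMC = demand: 20.24 + 0.72x = 204.57 - 1.05x → x* = 104.1412.
The loss is the area between SMC and demand from x* to x_m; with linear curves that's a triangle of height MEC(x_m).
DWL = ½ × 12.0718 × 21.3670 = 128.9691.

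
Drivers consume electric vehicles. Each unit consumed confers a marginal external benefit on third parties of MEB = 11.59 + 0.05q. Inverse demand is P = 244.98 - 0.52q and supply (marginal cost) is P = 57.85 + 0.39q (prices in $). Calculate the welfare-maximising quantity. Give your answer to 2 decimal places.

q* = 231.07

Social marginal benefit = demand + MEB = 256.57 - 0.47q.
Set SMB = MC: 256.57 - 0.47q = 57.85 + 0.39q → q* = 231.0698.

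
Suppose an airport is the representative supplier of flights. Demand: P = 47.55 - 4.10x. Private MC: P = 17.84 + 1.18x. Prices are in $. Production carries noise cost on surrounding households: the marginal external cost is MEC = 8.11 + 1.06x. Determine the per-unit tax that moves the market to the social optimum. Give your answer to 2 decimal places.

tax = $11.72 per unit

Social marginal cost = private MC + MEC = 25.95 + 2.24x.
Set SMC = demand: 25.95 + 2.24x = 47.55 - 4.10x → x* = 3.4069.
The Pigouvian tax equals MEC at x*: 8.11 + 1.06×3.4069 = 11.7213.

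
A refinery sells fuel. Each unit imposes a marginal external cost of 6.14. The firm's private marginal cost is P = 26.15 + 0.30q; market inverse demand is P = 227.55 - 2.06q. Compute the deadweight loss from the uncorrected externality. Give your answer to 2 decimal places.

Market equilibrium (private): 26.15 + 0.30q = 227.55 - 2.06q → q_m = 85.3390.
Social marginal cost = private MC + MEC = 32.29 + 0.30q.
Set SMC = demand: 32.29 + 0.30q = 227.55 - 2.06q → q* = 82.7373.
The welfare-loss triangle has base |q_m − q*| and height MEC(q_m) (the vertical gap between SMC and demand is zero at q* and MEC at q_m).
DWL = ½ × 2.6017 × 6.1400 = 7.9872.

DWL = 7.99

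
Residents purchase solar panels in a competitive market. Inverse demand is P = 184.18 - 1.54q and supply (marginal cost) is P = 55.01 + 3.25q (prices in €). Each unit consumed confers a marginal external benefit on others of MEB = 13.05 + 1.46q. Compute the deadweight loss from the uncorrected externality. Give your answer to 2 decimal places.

DWL = €412.61

Market equilibrium (private): 55.01 + 3.25q = 184.18 - 1.54q → q_m = 26.9666.
Social marginal benefit = demand + MEB = 197.23 - 0.08q.
Set SMB = MC: 197.23 - 0.08q = 55.01 + 3.25q → q* = 42.7087.
The welfare-loss triangle has base |q_m − q*| and height MEB(q_m) (the vertical gap between SMB and MC is zero at q* and MEB at q_m).
DWL = ½ × 15.7421 × 52.4212 = 412.6099.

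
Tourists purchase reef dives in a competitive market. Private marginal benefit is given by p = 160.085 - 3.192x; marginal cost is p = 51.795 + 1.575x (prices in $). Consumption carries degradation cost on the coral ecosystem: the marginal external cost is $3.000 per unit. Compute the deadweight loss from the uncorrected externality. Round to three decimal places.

Market equilibrium (private): 51.795 + 1.575x = 160.085 - 3.192x → x_m = 22.7166.
Social marginal benefit = demand − MEC = 157.085 - 3.192x.
Set SMB = MC: 157.085 - 3.192x = 51.795 + 1.575x → x* = 22.0873.
Height of the DWL triangle at x_m is MC(x_m) − SMB(x_m) = MEC(x_m) = 3.0000.
DWL = ½ × 0.6293 × 3.0000 = 0.9440.

DWL = $0.944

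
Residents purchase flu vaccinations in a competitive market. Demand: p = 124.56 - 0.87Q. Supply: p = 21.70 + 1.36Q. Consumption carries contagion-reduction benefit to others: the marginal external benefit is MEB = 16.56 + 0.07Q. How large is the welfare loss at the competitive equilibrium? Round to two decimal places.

Market equilibrium (private): 21.70 + 1.36Q = 124.56 - 0.87Q → Q_m = 46.1256.
Social marginal benefit = demand + MEB = 141.12 - 0.80Q.
Set SMB = MC: 141.12 - 0.80Q = 21.70 + 1.36Q → Q* = 55.2870.
The welfare-loss triangle has base |Q_m − Q*| and height MEB(Q_m) (the vertical gap between SMB and MC is zero at Q* and MEB at Q_m).
DWL = ½ × 9.1614 × 19.7888 = 90.6466.

DWL = 90.65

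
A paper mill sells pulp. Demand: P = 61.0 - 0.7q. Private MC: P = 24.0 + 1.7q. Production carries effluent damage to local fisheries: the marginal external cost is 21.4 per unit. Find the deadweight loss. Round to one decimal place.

Market equilibrium (private): 24.0 + 1.7q = 61.0 - 0.7q → q_m = 15.4167.
Social marginal cost = private MC + MEC = 45.4 + 1.7q.
Set SMC = demand: 45.4 + 1.7q = 61.0 - 0.7q → q* = 6.5000.
Height of the DWL triangle at q_m is SMC(q_m) − demand(q_m) = MEC(q_m) = 21.4000.
DWL = ½ × 8.9167 × 21.4000 = 95.4087.

DWL = 95.4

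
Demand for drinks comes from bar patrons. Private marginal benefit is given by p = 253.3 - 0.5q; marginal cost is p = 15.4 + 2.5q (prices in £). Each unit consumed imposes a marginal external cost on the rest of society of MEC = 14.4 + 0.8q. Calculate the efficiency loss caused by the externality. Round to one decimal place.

DWL = £797.2

Market equilibrium (private): 15.4 + 2.5q = 253.3 - 0.5q → q_m = 79.3000.
Social marginal benefit = demand − MEC = 238.9 - 1.3q.
Set SMB = MC: 238.9 - 1.3q = 15.4 + 2.5q → q* = 58.8158.
Between q* and q_m the wedge MC − SMB runs linearly from 0 to MEC(q_m), so the loss is a triangle.
DWL = ½ × 20.4842 × 77.8400 = 797.2451.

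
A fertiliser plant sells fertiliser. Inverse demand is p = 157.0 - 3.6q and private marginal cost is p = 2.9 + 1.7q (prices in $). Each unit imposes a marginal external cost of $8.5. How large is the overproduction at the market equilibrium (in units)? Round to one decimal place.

1.6 units

Market equilibrium (private): 2.9 + 1.7q = 157.0 - 3.6q → q_m = 29.0755.
Social marginal cost = private MC + MEC = 11.4 + 1.7q.
Set SMC = demand: 11.4 + 1.7q = 157.0 - 3.6q → q* = 27.4717.
Gap = |29.0755 − 27.4717| = 1.6038.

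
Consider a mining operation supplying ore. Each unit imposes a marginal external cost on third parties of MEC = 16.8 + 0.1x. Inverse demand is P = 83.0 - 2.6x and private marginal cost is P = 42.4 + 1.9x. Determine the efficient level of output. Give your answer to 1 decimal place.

Social marginal cost = private MC + MEC = 59.2 + 2.0x.
Set SMC = demand: 59.2 + 2.0x = 83.0 - 2.6x → x* = 5.1739.

x* = 5.2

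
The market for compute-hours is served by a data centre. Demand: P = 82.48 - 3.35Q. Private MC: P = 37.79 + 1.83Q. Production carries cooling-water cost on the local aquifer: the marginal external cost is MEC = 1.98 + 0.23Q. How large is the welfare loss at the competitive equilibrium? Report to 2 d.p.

Market equilibrium (private): 37.79 + 1.83Q = 82.48 - 3.35Q → Q_m = 8.6274.
Social marginal cost = private MC + MEC = 39.77 + 2.06Q.
Set SMC = demand: 39.77 + 2.06Q = 82.48 - 3.35Q → Q* = 7.8946.
The welfare-loss triangle has base |Q_m − Q*| and height MEC(Q_m) (the vertical gap between SMC and demand is zero at Q* and MEC at Q_m).
DWL = ½ × 0.7328 × 3.9643 = 1.4525.

DWL = 1.45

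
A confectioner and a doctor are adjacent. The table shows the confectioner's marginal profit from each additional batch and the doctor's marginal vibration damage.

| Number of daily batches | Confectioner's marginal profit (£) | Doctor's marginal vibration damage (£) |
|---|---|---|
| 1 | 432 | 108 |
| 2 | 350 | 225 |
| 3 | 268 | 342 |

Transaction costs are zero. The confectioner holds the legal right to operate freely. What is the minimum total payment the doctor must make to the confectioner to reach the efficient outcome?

Left alone the confectioner would choose level 3 (marginal profit stays positive).
Efficient level: k* = 2 (marginal profit ≥ marginal vibration damage through 2).
The doctor must at least cover the confectioner's forgone profit from cutting 3→2: 268 = 268.

£268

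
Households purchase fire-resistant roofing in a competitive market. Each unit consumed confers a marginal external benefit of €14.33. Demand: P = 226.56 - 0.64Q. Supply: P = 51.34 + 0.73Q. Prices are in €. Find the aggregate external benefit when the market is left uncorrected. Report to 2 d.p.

€1832.78

Market equilibrium (private): 51.34 + 0.73Q = 226.56 - 0.64Q → Q_m = 127.8978.
Total external benefit = MEB × Q_m = 14.33 × 127.8978 = 1832.7755.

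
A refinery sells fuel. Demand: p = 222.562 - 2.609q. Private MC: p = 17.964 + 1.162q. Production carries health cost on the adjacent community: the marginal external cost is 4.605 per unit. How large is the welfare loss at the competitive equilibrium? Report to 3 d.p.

Market equilibrium (private): 17.964 + 1.162q = 222.562 - 2.609q → q_m = 54.2556.
Social marginal cost = private MC + MEC = 22.569 + 1.162q.
Set SMC = demand: 22.569 + 1.162q = 222.562 - 2.609q → q* = 53.0345.
The welfare-loss triangle has base |q_m − q*| and height MEC(q_m) (the vertical gap between SMC and demand is zero at q* and MEC at q_m).
DWL = ½ × 1.2211 × 4.6050 = 2.8116.

DWL = 2.812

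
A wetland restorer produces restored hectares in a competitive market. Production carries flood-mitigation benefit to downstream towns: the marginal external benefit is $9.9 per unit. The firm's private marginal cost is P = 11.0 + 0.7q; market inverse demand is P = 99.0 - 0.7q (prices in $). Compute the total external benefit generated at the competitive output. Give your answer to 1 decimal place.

$622.3

Market equilibrium (private): 11.0 + 0.7q = 99.0 - 0.7q → q_m = 62.8571.
Total external benefit = MEB × q_m = 9.9 × 62.8571 = 622.2853.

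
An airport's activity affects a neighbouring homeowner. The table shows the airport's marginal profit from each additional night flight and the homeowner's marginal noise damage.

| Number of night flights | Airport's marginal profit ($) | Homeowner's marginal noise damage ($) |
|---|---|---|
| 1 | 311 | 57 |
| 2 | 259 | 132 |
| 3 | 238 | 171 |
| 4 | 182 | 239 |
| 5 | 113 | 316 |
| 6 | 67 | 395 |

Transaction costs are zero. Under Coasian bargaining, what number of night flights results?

3

Bargaining reaches the level where marginal profit last exceeds marginal noise damage.
That holds through level 3 (238 ≥ 171) but not at 4 (182 < 239).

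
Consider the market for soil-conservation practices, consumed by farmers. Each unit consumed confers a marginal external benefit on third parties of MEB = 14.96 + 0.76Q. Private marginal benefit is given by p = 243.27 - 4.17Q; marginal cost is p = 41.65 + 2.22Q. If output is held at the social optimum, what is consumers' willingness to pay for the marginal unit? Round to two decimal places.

P = 82.85

Social marginal benefit = demand + MEB = 258.23 - 3.41Q.
Set SMB = MC: 258.23 - 3.41Q = 41.65 + 2.22Q → Q* = 38.4689.
Consumer price on the demand curve at Q*: 243.27 − 4.17×38.4689 = 82.8547.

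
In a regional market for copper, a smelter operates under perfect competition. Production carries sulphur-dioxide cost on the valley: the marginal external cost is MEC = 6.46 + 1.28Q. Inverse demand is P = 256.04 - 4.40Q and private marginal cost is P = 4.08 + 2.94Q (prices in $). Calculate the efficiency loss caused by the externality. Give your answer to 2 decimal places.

DWL = $147.33

Market equilibrium (private): 4.08 + 2.94Q = 256.04 - 4.40Q → Q_m = 34.3270.
Social marginal cost = private MC + MEC = 10.54 + 4.22Q.
Set SMC = demand: 10.54 + 4.22Q = 256.04 - 4.40Q → Q* = 28.4803.
The loss is the area between SMC and demand from Q* to Q_m; with linear curves that's a triangle of height MEC(Q_m).
DWL = ½ × 5.8467 × 50.3985 = 147.3325.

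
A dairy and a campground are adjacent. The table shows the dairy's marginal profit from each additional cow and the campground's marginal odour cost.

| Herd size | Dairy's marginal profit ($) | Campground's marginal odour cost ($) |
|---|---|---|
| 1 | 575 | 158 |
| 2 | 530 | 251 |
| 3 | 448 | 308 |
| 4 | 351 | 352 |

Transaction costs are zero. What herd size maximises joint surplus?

Bargaining reaches the level where marginal profit last exceeds marginal odour cost.
That holds through level 3 (448 ≥ 308) but not at 4 (351 < 352).

3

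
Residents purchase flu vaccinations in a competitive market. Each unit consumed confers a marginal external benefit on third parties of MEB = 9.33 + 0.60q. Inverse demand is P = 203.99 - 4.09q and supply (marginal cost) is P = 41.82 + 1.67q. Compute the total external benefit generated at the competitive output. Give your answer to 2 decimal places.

500.48

Market equilibrium (private): 41.82 + 1.67q = 203.99 - 4.09q → q_m = 28.1545.
Total external benefit = ∫₀^{q_m} (9.33 + 0.60q) dq = 9.33×28.1545 + ½×0.60×28.1545² = 500.4842.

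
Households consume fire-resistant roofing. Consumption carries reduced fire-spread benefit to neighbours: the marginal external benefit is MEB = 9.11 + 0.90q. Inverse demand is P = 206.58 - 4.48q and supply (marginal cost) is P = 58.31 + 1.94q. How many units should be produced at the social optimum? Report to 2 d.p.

q* = 28.51

Social marginal benefit = demand + MEB = 215.69 - 3.58q.
Set SMB = MC: 215.69 - 3.58q = 58.31 + 1.94q → q* = 28.5109.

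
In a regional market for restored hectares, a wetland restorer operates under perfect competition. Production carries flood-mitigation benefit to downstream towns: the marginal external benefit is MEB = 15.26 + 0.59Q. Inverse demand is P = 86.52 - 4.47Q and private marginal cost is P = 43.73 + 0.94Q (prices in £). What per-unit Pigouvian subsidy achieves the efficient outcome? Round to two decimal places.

subsidy = £22.37 per unit

Social marginal cost = private MC − MEB = 28.47 + 0.35Q.
Set SMC = demand: 28.47 + 0.35Q = 86.52 - 4.47Q → Q* = 12.0436.
The Pigouvian subsidy equals MEB at Q*: 15.26 + 0.59×12.0436 = 22.3657.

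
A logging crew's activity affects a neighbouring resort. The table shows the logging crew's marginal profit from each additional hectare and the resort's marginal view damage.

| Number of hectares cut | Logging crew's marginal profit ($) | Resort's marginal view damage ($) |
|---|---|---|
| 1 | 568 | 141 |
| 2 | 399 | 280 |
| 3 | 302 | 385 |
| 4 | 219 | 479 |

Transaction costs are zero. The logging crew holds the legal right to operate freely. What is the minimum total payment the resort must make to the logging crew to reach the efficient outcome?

$521

Left alone the logging crew would choose level 4 (marginal profit stays positive).
Efficient level: k* = 2 (marginal profit ≥ marginal view damage through 2).
The resort must at least cover the logging crew's forgone profit from cutting 4→2: 302 + 219 = 521.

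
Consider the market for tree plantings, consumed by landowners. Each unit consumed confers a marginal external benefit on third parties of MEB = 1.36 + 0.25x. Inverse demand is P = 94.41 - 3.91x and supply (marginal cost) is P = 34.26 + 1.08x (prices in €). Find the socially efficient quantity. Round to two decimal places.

x* = 12.98

Social marginal benefit = demand + MEB = 95.77 - 3.66x.
Set SMB = MC: 95.77 - 3.66x = 34.26 + 1.08x → x* = 12.9768.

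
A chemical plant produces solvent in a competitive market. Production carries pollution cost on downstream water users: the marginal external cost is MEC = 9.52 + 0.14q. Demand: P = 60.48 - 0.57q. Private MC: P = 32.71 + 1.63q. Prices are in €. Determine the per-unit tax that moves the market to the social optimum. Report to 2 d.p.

tax = €10.61 per unit

Social marginal cost = private MC + MEC = 42.23 + 1.77q.
Set SMC = demand: 42.23 + 1.77q = 60.48 - 0.57q → q* = 7.7991.
The Pigouvian tax equals MEC at q*: 9.52 + 0.14×7.7991 = 10.6119.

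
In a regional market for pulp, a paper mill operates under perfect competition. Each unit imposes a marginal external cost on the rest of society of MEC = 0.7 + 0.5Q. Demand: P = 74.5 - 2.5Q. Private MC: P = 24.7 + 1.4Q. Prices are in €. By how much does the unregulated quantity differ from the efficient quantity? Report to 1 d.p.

1.6 units

Market equilibrium (private): 24.7 + 1.4Q = 74.5 - 2.5Q → Q_m = 12.7692.
Social marginal cost = private MC + MEC = 25.4 + 1.9Q.
Set SMC = demand: 25.4 + 1.9Q = 74.5 - 2.5Q → Q* = 11.1591.
Gap = |12.7692 − 11.1591| = 1.6101.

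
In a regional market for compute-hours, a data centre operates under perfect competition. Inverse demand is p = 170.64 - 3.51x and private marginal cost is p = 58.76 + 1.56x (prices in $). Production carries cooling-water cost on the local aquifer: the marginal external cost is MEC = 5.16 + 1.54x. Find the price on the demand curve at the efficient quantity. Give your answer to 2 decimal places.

Social marginal cost = private MC + MEC = 63.92 + 3.10x.
Set SMC = demand: 63.92 + 3.10x = 170.64 - 3.51x → x* = 16.1452.
Consumer price on the demand curve at x*: 170.64 − 3.51×16.1452 = 113.9703.

P = $113.97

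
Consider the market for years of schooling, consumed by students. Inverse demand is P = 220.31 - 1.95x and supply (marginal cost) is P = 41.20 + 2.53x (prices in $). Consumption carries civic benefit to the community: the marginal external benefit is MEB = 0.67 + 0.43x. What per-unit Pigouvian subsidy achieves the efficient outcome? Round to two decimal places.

Social marginal benefit = demand + MEB = 220.98 - 1.52x.
Set SMB = MC: 220.98 - 1.52x = 41.20 + 2.53x → x* = 44.3901.
The Pigouvian subsidy equals MEB at x*: 0.67 + 0.43×44.3901 = 19.7577.

subsidy = $19.76 per unit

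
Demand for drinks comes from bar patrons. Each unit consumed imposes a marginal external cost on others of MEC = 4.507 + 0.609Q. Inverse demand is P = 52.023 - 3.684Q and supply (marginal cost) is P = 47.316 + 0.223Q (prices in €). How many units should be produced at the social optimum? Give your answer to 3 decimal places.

Q* = 0.044

Social marginal benefit = demand − MEC = 47.516 - 4.293Q.
Set SMB = MC: 47.516 - 4.293Q = 47.316 + 0.223Q → Q* = 0.0443.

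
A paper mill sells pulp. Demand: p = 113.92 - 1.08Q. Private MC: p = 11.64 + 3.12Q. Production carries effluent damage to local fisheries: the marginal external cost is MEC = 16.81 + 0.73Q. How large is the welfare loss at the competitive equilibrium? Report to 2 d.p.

Market equilibrium (private): 11.64 + 3.12Q = 113.92 - 1.08Q → Q_m = 24.3524.
Social marginal cost = private MC + MEC = 28.45 + 3.85Q.
Set SMC = demand: 28.45 + 3.85Q = 113.92 - 1.08Q → Q* = 17.3367.
The loss is the area between SMC and demand from Q* to Q_m; with linear curves that's a triangle of height MEC(Q_m).
DWL = ½ × 7.0157 × 34.5872 = 121.3267.

DWL = 121.33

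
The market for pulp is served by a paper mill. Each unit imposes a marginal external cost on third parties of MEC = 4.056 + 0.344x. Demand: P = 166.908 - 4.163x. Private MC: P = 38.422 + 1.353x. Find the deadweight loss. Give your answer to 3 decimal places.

Market equilibrium (private): 38.422 + 1.353x = 166.908 - 4.163x → x_m = 23.2933.
Social marginal cost = private MC + MEC = 42.478 + 1.697x.
Set SMC = demand: 42.478 + 1.697x = 166.908 - 4.163x → x* = 21.2338.
Height of the DWL triangle at x_m is SMC(x_m) − demand(x_m) = MEC(x_m) = 12.0689.
DWL = ½ × 2.0595 × 12.0689 = 12.4279.

DWL = 12.428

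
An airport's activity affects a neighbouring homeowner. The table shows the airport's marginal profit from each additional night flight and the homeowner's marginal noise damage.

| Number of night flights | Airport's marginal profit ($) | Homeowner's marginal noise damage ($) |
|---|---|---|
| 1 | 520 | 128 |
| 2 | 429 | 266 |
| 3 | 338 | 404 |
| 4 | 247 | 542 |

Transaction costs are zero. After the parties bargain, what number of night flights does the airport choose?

2

Bargaining reaches the level where marginal profit last exceeds marginal noise damage.
That holds through level 2 (429 ≥ 266) but not at 3 (338 < 404).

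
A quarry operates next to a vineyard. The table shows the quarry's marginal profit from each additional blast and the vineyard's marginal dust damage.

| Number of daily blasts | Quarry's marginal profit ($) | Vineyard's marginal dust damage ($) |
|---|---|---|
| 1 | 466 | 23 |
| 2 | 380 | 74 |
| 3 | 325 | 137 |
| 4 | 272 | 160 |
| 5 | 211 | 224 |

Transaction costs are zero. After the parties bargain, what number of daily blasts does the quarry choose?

Bargaining reaches the level where marginal profit last exceeds marginal dust damage.
That holds through level 4 (272 ≥ 160) but not at 5 (211 < 224).

4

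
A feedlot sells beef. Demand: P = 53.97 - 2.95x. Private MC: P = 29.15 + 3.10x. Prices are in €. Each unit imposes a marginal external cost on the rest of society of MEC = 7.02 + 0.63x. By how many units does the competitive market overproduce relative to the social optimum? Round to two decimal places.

Market equilibrium (private): 29.15 + 3.10x = 53.97 - 2.95x → x_m = 4.1025.
Social marginal cost = private MC + MEC = 36.17 + 3.73x.
Set SMC = demand: 36.17 + 3.73x = 53.97 - 2.95x → x* = 2.6647.
Gap = |4.1025 − 2.6647| = 1.4378.

1.44 units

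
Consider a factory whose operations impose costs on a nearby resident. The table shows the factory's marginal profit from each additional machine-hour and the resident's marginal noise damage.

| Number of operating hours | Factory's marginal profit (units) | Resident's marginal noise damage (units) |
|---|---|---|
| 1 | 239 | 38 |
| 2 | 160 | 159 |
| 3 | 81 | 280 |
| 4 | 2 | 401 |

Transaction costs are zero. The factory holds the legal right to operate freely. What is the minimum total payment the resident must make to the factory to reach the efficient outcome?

Left alone the factory would choose level 4 (marginal profit stays positive).
Efficient level: k* = 2 (marginal profit ≥ marginal noise damage through 2).
The resident must at least cover the factory's forgone profit from cutting 4→2: 81 + 2 = 83.

83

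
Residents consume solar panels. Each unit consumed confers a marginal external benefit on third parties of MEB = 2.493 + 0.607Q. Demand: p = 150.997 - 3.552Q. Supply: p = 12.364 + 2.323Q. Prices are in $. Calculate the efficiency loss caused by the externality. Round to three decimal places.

Market equilibrium (private): 12.364 + 2.323Q = 150.997 - 3.552Q → Q_m = 23.5971.
Social marginal benefit = demand + MEB = 153.490 - 2.945Q.
Set SMB = MC: 153.490 - 2.945Q = 12.364 + 2.323Q → Q* = 26.7893.
Between Q* and Q_m the wedge SMB − MC runs linearly from 0 to MEB(Q_m), so the loss is a triangle.
DWL = ½ × 3.1922 × 16.8164 = 26.8407.

DWL = $26.841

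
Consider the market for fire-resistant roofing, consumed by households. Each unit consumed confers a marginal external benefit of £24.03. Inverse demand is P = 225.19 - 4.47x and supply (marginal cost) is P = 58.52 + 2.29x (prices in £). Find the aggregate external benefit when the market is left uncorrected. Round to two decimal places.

Market equilibrium (private): 58.52 + 2.29x = 225.19 - 4.47x → x_m = 24.6553.
Total external benefit = MEB × x_m = 24.03 × 24.6553 = 592.4669.

£592.47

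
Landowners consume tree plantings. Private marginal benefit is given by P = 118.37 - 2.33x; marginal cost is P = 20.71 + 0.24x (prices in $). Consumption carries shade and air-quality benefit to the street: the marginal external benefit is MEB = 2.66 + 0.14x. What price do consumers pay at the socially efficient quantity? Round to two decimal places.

P = $22.18

Social marginal benefit = demand + MEB = 121.03 - 2.19x.
Set SMB = MC: 121.03 - 2.19x = 20.71 + 0.24x → x* = 41.2840.
Consumer price on the demand curve at x*: 118.37 − 2.33×41.2840 = 22.1783.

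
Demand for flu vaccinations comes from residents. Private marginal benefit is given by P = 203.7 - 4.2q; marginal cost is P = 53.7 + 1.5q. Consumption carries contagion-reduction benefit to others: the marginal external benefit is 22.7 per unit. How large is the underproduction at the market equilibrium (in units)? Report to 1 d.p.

Market equilibrium (private): 53.7 + 1.5q = 203.7 - 4.2q → q_m = 26.3158.
Social marginal benefit = demand + MEB = 226.4 - 4.2q.
Set SMB = MC: 226.4 - 4.2q = 53.7 + 1.5q → q* = 30.2982.
Gap = |26.3158 − 30.2982| = 3.9824.

4.0 units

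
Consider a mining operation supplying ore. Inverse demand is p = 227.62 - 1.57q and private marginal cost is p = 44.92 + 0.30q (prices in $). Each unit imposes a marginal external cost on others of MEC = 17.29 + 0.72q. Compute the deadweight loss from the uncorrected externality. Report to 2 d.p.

Market equilibrium (private): 44.92 + 0.30q = 227.62 - 1.57q → q_m = 97.7005.
Social marginal cost = private MC + MEC = 62.21 + 1.02q.
Set SMC = demand: 62.21 + 1.02q = 227.62 - 1.57q → q* = 63.8649.
The loss is the area between SMC and demand from q* to q_m; with linear curves that's a triangle of height MEC(q_m).
DWL = ½ × 33.8356 × 87.6344 = 1482.5813.

DWL = $1482.58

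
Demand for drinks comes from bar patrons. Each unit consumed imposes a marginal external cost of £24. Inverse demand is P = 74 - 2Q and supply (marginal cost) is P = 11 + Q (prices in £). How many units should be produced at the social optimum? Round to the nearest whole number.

Social marginal benefit = demand − MEC = 50 - 2Q.
Set SMB = MC: 50 - 2Q = 11 + Q → Q* = 13.0000.

Q* = 13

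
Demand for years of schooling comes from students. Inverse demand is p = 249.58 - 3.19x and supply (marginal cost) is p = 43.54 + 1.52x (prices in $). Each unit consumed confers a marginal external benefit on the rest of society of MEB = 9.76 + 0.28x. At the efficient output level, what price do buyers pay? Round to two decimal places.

P = $94.18

Social marginal benefit = demand + MEB = 259.34 - 2.91x.
Set SMB = MC: 259.34 - 2.91x = 43.54 + 1.52x → x* = 48.7133.
Consumer price on the demand curve at x*: 249.58 − 3.19×48.7133 = 94.1846.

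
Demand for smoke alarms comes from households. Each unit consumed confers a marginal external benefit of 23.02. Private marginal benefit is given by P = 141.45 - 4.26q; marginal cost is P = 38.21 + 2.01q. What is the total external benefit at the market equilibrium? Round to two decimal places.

Market equilibrium (private): 38.21 + 2.01q = 141.45 - 4.26q → q_m = 16.4657.
Total external benefit = MEB × q_m = 23.02 × 16.4657 = 379.0404.

379.04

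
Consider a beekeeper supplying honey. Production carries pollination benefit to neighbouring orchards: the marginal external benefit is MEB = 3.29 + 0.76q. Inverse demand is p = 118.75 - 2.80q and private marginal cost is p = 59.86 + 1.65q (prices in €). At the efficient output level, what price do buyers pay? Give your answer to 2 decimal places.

Social marginal cost = private MC − MEB = 56.57 + 0.89q.
Set SMC = demand: 56.57 + 0.89q = 118.75 - 2.80q → q* = 16.8509.
Consumer price on the demand curve at q*: 118.75 − 2.80×16.8509 = 71.5675.

P = €71.57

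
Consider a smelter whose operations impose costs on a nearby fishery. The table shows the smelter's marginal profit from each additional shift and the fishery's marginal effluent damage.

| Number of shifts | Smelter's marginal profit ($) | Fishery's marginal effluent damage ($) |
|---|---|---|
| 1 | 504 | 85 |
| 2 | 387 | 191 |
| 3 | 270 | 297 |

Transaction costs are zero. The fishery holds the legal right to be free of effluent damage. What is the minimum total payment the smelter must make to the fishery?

$276

Efficient level: marginal profit ≥ marginal effluent damage through level 2, so k* = 2.
With the fishery holding the right, the smelter must at least compensate total damage at k*: 85 + 191 = 276.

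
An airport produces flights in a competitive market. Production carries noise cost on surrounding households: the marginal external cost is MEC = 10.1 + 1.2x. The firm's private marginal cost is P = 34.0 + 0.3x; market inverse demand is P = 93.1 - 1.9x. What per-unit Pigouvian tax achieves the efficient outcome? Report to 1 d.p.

Social marginal cost = private MC + MEC = 44.1 + 1.5x.
Set SMC = demand: 44.1 + 1.5x = 93.1 - 1.9x → x* = 14.4118.
The Pigouvian tax equals MEC at x*: 10.1 + 1.2×14.4118 = 27.3942.

tax = 27.4 per unit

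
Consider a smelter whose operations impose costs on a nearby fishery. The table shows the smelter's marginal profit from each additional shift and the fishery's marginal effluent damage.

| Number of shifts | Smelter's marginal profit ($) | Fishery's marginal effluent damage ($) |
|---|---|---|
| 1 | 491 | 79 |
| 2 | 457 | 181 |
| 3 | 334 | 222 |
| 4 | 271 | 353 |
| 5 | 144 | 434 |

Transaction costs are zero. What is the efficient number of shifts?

Bargaining reaches the level where marginal profit last exceeds marginal effluent damage.
That holds through level 3 (334 ≥ 222) but not at 4 (271 < 353).

3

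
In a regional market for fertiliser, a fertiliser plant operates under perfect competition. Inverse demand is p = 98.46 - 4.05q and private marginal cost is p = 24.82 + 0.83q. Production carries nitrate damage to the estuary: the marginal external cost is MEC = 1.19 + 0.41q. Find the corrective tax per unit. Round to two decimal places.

tax = 6.81 per unit

Social marginal cost = private MC + MEC = 26.01 + 1.24q.
Set SMC = demand: 26.01 + 1.24q = 98.46 - 4.05q → q* = 13.6957.
The Pigouvian tax equals MEC at q*: 1.19 + 0.41×13.6957 = 6.8052.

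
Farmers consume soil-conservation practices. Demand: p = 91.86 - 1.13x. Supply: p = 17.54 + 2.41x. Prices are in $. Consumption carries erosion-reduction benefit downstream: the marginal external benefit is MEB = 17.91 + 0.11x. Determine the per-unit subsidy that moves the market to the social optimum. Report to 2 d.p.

Social marginal benefit = demand + MEB = 109.77 - 1.02x.
Set SMB = MC: 109.77 - 1.02x = 17.54 + 2.41x → x* = 26.8892.
The Pigouvian subsidy equals MEB at x*: 17.91 + 0.11×26.8892 = 20.8678.

subsidy = $20.87 per unit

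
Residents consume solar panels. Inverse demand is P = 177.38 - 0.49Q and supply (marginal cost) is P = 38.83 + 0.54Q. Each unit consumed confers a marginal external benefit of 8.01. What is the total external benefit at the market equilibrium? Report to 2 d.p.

1077.46

Market equilibrium (private): 38.83 + 0.54Q = 177.38 - 0.49Q → Q_m = 134.5146.
Total external benefit = MEB × Q_m = 8.01 × 134.5146 = 1077.4619.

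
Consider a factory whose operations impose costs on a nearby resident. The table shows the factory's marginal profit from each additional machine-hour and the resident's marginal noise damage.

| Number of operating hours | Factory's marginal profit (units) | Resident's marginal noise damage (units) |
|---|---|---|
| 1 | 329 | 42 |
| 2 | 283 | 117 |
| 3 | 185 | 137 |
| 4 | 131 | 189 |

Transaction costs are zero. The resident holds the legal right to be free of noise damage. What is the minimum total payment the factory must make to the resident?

Efficient level: marginal profit ≥ marginal noise damage through level 3, so k* = 3.
With the resident holding the right, the factory must at least compensate total damage at k*: 42 + 117 + 137 = 296.

296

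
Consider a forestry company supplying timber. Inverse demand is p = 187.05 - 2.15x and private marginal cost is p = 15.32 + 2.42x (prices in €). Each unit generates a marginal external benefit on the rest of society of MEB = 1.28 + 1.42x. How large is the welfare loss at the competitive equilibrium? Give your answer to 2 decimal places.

DWL = €473.90

Market equilibrium (private): 15.32 + 2.42x = 187.05 - 2.15x → x_m = 37.5777.
Social marginal cost = private MC − MEB = 14.04 + x.
Set SMC = demand: 14.04 + x = 187.05 - 2.15x → x* = 54.9238.
Height of the DWL triangle at x_m is demand(x_m) − SMC(x_m) = MEB(x_m) = 54.6403.
DWL = ½ × 17.3461 × 54.6403 = 473.8981.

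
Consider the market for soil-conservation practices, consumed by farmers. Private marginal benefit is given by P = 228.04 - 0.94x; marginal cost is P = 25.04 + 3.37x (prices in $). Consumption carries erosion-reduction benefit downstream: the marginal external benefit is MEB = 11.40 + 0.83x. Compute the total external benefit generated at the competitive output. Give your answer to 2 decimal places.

$1457.57

Market equilibrium (private): 25.04 + 3.37x = 228.04 - 0.94x → x_m = 47.0998.
Total external benefit = ∫₀^{x_m} (11.40 + 0.83x) dx = 11.40×47.0998 + ½×0.83×47.0998² = 1457.5701.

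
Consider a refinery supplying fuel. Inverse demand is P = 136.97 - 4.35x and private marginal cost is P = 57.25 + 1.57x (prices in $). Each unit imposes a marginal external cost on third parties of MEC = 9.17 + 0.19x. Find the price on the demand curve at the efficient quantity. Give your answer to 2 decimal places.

Social marginal cost = private MC + MEC = 66.42 + 1.76x.
Set SMC = demand: 66.42 + 1.76x = 136.97 - 4.35x → x* = 11.5466.
Consumer price on the demand curve at x*: 136.97 − 4.35×11.5466 = 86.7423.

P = $86.74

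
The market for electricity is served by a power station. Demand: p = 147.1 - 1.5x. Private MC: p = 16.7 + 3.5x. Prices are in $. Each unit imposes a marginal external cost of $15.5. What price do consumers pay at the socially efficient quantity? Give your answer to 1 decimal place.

Social marginal cost = private MC + MEC = 32.2 + 3.5x.
Set SMC = demand: 32.2 + 3.5x = 147.1 - 1.5x → x* = 22.9800.
Consumer price on the demand curve at x*: 147.1 − 1.5×22.9800 = 112.6300.

P = $112.6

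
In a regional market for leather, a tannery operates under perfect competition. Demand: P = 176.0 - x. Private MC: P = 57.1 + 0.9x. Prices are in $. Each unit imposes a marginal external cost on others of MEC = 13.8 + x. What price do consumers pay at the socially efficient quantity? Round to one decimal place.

Social marginal cost = private MC + MEC = 70.9 + 1.9x.
Set SMC = demand: 70.9 + 1.9x = 176.0 - x → x* = 36.2414.
Consumer price on the demand curve at x*: 176.0 − 1.0×36.2414 = 139.7586.

P = $139.8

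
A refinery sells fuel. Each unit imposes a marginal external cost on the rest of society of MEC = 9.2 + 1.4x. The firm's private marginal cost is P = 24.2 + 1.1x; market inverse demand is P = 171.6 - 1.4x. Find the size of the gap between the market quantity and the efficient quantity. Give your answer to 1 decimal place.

23.5 units

Market equilibrium (private): 24.2 + 1.1x = 171.6 - 1.4x → x_m = 58.9600.
Social marginal cost = private MC + MEC = 33.4 + 2.5x.
Set SMC = demand: 33.4 + 2.5x = 171.6 - 1.4x → x* = 35.4359.
Gap = |58.9600 − 35.4359| = 23.5241.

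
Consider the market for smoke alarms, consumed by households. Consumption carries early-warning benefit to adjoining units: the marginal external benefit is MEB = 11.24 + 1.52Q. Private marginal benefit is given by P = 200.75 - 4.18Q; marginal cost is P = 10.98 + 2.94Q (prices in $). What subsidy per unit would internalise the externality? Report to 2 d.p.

subsidy = $65.80 per unit

Social marginal benefit = demand + MEB = 211.99 - 2.66Q.
Set SMB = MC: 211.99 - 2.66Q = 10.98 + 2.94Q → Q* = 35.8946.
The Pigouvian subsidy equals MEB at Q*: 11.24 + 1.52×35.8946 = 65.7998.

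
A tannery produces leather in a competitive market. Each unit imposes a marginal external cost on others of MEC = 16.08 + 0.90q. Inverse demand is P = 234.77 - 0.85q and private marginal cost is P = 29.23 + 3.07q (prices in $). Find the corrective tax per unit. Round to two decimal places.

Social marginal cost = private MC + MEC = 45.31 + 3.97q.
Set SMC = demand: 45.31 + 3.97q = 234.77 - 0.85q → q* = 39.3071.
The Pigouvian tax equals MEC at q*: 16.08 + 0.90×39.3071 = 51.4564.

tax = $51.46 per unit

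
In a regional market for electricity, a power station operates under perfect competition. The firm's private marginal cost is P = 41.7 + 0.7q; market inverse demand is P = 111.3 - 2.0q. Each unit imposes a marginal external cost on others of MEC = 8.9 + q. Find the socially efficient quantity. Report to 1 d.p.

Social marginal cost = private MC + MEC = 50.6 + 1.7q.
Set SMC = demand: 50.6 + 1.7q = 111.3 - 2.0q → q* = 16.4054.

q* = 16.4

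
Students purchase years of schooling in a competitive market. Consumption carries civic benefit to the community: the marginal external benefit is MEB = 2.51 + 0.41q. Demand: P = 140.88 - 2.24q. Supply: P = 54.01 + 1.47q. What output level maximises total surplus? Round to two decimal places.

Social marginal benefit = demand + MEB = 143.39 - 1.83q.
Set SMB = MC: 143.39 - 1.83q = 54.01 + 1.47q → q* = 27.0848.

q* = 27.08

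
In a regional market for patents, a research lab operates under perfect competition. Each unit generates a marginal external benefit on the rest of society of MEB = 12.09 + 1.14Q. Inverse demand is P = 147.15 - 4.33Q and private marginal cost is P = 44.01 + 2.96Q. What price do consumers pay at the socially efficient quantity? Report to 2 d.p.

Social marginal cost = private MC − MEB = 31.92 + 1.82Q.
Set SMC = demand: 31.92 + 1.82Q = 147.15 - 4.33Q → Q* = 18.7366.
Consumer price on the demand curve at Q*: 147.15 − 4.33×18.7366 = 66.0205.

P = 66.02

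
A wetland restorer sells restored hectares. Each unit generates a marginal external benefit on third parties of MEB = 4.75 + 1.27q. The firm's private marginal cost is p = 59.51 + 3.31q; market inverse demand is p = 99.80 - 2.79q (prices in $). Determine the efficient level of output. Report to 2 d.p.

q* = 9.33

Social marginal cost = private MC − MEB = 54.76 + 2.04q.
Set SMC = demand: 54.76 + 2.04q = 99.80 - 2.79q → q* = 9.3251.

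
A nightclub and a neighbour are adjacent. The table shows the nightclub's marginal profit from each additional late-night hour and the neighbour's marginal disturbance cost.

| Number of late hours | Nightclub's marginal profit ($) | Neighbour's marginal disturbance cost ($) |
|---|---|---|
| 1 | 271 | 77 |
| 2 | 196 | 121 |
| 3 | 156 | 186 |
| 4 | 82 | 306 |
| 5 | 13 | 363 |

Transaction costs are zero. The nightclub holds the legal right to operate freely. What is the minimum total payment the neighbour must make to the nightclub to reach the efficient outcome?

Left alone the nightclub would choose level 5 (marginal profit stays positive).
Efficient level: k* = 2 (marginal profit ≥ marginal disturbance cost through 2).
The neighbour must at least cover the nightclub's forgone profit from cutting 5→2: 156 + 82 + 13 = 251.

$251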